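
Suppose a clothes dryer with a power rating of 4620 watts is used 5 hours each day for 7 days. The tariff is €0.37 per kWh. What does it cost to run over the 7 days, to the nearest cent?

Runtime = 5 h/day × 7 days = 35 h
Energy = 4.62 kW × 35 h = 161.7 kWh
Cost = 161.7 kWh × €0.37/kWh = €59.83

€59.83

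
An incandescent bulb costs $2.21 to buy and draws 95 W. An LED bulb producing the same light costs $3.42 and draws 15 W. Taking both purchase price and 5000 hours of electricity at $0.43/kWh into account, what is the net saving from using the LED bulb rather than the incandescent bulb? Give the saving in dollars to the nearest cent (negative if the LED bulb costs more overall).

$170.79

incandescent bulb: $2.21 + (95/1000) kW × 5000 h × $0.43 = $2.21 + $204.25 = $206.46
LED bulb: $3.42 + (15/1000) kW × 5000 h × $0.43 = $3.42 + $32.25 = $35.67
Saving = $206.46 − $35.67 = $170.79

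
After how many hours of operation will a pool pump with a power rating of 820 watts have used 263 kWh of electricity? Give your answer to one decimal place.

Hours = 263 kWh ÷ 0.82 kW = 320.7 h

320.7 h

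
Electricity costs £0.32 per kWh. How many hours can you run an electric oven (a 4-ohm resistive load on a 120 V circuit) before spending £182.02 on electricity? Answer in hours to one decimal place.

158.0 h

Power = V²/R = 120²/4 = 3600 W = 3.6 kW
Energy available = £182.02 ÷ £0.32/kWh = 568.8125 kWh
Hours = 568.8125 kWh ÷ 3.6 kW = 158.0 h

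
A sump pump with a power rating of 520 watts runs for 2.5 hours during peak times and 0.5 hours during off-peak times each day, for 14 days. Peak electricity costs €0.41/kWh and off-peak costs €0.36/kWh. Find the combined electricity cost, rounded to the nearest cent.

Peak energy = 0.52 kW × 2.5 h × 14 = 18.2 kWh
Off-peak energy = 0.52 kW × 0.5 h × 14 = 3.64 kWh
Cost = 18.2 × €0.41 + 3.64 × €0.36 = €7.462 + €1.3104 = €8.77

€8.77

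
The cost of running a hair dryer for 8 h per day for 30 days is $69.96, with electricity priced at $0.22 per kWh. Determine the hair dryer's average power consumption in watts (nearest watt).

1325 W

Energy = $69.96 ÷ $0.22/kWh = 318 kWh
Runtime = 8 h/day × 30 days = 240 h
Power = 318 kWh ÷ 240 h = 1.325 kW = 1325 W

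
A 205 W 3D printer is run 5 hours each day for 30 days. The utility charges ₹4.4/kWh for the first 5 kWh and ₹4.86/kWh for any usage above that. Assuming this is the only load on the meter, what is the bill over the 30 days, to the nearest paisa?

₹147.15

Runtime = 5 h/day × 30 days = 150 h
Energy = 0.205 kW × 150 h = 30.75 kWh
Tier 1 (0–5 kWh): 5 × ₹4.4 = ₹22
Above 5 kWh: 25.75 × ₹4.86 = ₹125.145
Bill = ₹147.15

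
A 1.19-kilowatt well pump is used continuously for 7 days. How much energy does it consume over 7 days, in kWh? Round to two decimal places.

199.92 kWh

Runtime = 24 h × 7 = 168 h
Energy = 1.19 kW × 168 h = 199.92 kWh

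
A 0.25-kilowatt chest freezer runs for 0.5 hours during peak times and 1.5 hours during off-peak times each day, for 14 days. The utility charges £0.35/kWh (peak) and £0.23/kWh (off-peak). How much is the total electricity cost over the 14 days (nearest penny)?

£1.82

Peak energy = 0.25 kW × 0.5 h × 14 = 1.75 kWh
Off-peak energy = 0.25 kW × 1.5 h × 14 = 5.25 kWh
Cost = 1.75 × £0.35 + 5.25 × £0.23 = £0.6125 + £1.2075 = £1.82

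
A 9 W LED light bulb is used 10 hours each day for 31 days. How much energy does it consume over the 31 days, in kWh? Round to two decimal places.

Runtime = 10 h/day × 31 days = 310 h
Energy = 0.009 kW × 310 h = 2.79 kWh

2.79 kWh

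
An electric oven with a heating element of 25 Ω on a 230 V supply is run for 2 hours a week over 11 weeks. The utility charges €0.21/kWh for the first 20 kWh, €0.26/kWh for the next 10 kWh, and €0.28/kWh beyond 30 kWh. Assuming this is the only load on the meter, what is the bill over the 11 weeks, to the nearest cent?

€11.43

Power = V²/R = 230²/25 = 2116 W = 2.116 kW
Runtime = 2 h/week × 11 weeks = 22 h
Energy = 2.116 kW × 22 h = 46.552 kWh
Tier 1 (0–20 kWh): 20 × €0.21 = €4.2
Tier 2 (20–30 kWh): 10 × €0.26 = €2.6
Above 30 kWh: 16.552 × €0.28 = €4.63456
Bill = €11.43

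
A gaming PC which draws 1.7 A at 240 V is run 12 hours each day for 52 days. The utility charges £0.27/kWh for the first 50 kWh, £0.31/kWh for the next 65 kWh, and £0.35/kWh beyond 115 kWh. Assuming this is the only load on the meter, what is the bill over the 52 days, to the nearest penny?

Power = 1.7 A × 240 V = 408 W = 0.408 kW
Runtime = 12 h/day × 52 days = 624 h
Energy = 0.408 kW × 624 h = 254.592 kWh
Tier 1 (0–50 kWh): 50 × £0.27 = £13.5
Tier 2 (50–115 kWh): 65 × £0.31 = £20.15
Above 115 kWh: 139.592 × £0.35 = £48.8572
Bill = £82.51

£82.51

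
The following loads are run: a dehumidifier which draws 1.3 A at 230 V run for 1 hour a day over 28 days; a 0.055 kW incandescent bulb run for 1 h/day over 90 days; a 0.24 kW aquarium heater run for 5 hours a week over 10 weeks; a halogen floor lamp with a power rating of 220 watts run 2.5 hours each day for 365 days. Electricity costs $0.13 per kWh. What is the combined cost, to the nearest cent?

$29.39

dehumidifier: Power = 1.3 A × 230 V = 299 W = 0.299 kW
dehumidifier: Runtime = 1 h/day × 28 days = 28 h
dehumidifier: 0.299 kW × 28 h = 8.372 kWh
incandescent bulb: Runtime = 1 h/day × 90 days = 90 h
incandescent bulb: 0.055 kW × 90 h = 4.95 kWh
aquarium heater: Runtime = 5 h/week × 10 weeks = 50 h
aquarium heater: 0.24 kW × 50 h = 12 kWh
halogen floor lamp: Runtime = 2.5 h/day × 365 days = 912.5 h
halogen floor lamp: 0.22 kW × 912.5 h = 200.75 kWh
Total energy = 226.072 kWh
Cost = 226.072 × $0.13 = $29.39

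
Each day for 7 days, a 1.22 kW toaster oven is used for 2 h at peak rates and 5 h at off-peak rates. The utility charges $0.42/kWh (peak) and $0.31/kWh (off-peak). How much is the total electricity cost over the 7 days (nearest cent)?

Peak energy = 1.22 kW × 2 h × 7 = 17.08 kWh
Off-peak energy = 1.22 kW × 5 h × 7 = 42.7 kWh
Cost = 17.08 × $0.42 + 42.7 × $0.31 = $7.1736 + $13.237 = $20.41

$20.41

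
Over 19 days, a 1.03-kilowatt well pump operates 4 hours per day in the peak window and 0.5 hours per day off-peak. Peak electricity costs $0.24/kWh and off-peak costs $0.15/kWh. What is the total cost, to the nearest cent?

$20.25

Peak energy = 1.03 kW × 4 h × 19 = 78.28 kWh
Off-peak energy = 1.03 kW × 0.5 h × 19 = 9.785 kWh
Cost = 78.28 × $0.24 + 9.785 × $0.15 = $18.7872 + $1.46775 = $20.25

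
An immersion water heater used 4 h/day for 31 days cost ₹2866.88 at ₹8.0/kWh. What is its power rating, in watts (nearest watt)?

Energy = ₹2866.88 ÷ ₹8.0/kWh = 358.36 kWh
Runtime = 4 h/day × 31 days = 124 h
Power = 358.36 kWh ÷ 124 h = 2.89 kW = 2890 W

2890 W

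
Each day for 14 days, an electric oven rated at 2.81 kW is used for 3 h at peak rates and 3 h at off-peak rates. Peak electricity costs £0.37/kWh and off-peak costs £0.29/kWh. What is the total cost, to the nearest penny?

£77.89

Peak energy = 2.81 kW × 3 h × 14 = 118.02 kWh
Off-peak energy = 2.81 kW × 3 h × 14 = 118.02 kWh
Cost = 118.02 × £0.37 + 118.02 × £0.29 = £43.6674 + £34.2258 = £77.89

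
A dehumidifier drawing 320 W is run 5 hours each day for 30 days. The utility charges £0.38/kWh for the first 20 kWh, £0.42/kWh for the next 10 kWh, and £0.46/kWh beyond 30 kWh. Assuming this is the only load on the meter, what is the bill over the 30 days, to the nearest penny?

Runtime = 5 h/day × 30 days = 150 h
Energy = 0.32 kW × 150 h = 48 kWh
Tier 1 (0–20 kWh): 20 × £0.38 = £7.6
Tier 2 (20–30 kWh): 10 × £0.42 = £4.2
Above 30 kWh: 18 × £0.46 = £8.28
Bill = £20.08

£20.08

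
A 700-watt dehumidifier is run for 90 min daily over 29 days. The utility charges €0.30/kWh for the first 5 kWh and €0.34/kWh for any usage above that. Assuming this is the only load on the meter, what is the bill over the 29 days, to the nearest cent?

€10.15

Runtime = 90 min × 29 = 2610 min = 43.5 h
Energy = 0.7 kW × 43.5 h = 30.45 kWh
Tier 1 (0–5 kWh): 5 × €0.30 = €1.5
Above 5 kWh: 25.45 × €0.34 = €8.653
Bill = €10.15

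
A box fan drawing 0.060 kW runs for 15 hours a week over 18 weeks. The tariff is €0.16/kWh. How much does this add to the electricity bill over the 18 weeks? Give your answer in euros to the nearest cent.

€2.59

Runtime = 15 h/week × 18 weeks = 270 h
Energy = 0.06 kW × 270 h = 16.2 kWh
Cost = 16.2 kWh × €0.16/kWh = €2.59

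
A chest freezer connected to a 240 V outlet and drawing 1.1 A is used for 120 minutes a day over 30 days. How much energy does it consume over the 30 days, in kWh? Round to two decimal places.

15.84 kWh

Power = 1.1 A × 240 V = 264 W = 0.264 kW
Runtime = 120 min × 30 = 3600 min = 60 h
Energy = 0.264 kW × 60 h = 15.84 kWh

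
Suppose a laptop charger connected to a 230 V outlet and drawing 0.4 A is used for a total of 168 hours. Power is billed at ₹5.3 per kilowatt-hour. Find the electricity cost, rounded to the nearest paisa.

₹81.92

Power = 0.4 A × 230 V = 92 W = 0.092 kW
Energy = 0.092 kW × 168 h = 15.456 kWh
Cost = 15.456 kWh × ₹5.3/kWh = ₹81.92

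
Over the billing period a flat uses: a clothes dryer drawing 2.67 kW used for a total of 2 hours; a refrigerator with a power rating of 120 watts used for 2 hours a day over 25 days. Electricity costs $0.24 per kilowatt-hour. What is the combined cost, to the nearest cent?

$2.72

clothes dryer: 2.67 kW × 2 h = 5.34 kWh
refrigerator: Runtime = 2 h/day × 25 days = 50 h
refrigerator: 0.12 kW × 50 h = 6 kWh
Total energy = 11.34 kWh
Cost = 11.34 × $0.24 = $2.72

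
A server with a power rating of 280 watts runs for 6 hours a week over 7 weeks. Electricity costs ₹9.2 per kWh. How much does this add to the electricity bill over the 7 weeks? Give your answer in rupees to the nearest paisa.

₹108.19

Runtime = 6 h/week × 7 weeks = 42 h
Energy = 0.28 kW × 42 h = 11.76 kWh
Cost = 11.76 kWh × ₹9.2/kWh = ₹108.19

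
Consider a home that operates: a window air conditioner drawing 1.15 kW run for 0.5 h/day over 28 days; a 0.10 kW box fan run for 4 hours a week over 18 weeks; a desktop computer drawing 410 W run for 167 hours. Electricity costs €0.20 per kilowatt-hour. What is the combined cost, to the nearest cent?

€18.35

window air conditioner: Runtime = 0.5 h/day × 28 days = 14 h
window air conditioner: 1.15 kW × 14 h = 16.1 kWh
box fan: Runtime = 4 h/week × 18 weeks = 72 h
box fan: 0.1 kW × 72 h = 7.2 kWh
desktop computer: 0.41 kW × 167 h = 68.47 kWh
Total energy = 91.77 kWh
Cost = 91.77 × €0.20 = €18.35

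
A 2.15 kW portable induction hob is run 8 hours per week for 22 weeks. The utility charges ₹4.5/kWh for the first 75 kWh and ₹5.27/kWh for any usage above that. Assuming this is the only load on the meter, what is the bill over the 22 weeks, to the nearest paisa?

Runtime = 8 h/week × 22 weeks = 176 h
Energy = 2.15 kW × 176 h = 378.4 kWh
Tier 1 (0–75 kWh): 75 × ₹4.5 = ₹337.5
Above 75 kWh: 303.4 × ₹5.27 = ₹1598.918
Bill = ₹1936.42

₹1936.42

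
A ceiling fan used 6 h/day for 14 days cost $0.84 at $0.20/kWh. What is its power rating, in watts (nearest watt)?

Energy = $0.84 ÷ $0.20/kWh = 4.2 kWh
Runtime = 6 h/day × 14 days = 84 h
Power = 4.2 kWh ÷ 84 h = 0.05 kW = 50 W

50 W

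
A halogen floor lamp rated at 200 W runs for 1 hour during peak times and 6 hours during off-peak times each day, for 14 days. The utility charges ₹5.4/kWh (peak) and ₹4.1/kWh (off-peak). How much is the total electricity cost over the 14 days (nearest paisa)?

Peak energy = 0.2 kW × 1 h × 14 = 2.8 kWh
Off-peak energy = 0.2 kW × 6 h × 14 = 16.8 kWh
Cost = 2.8 × ₹5.4 + 16.8 × ₹4.1 = ₹15.12 + ₹68.88 = ₹84.00

₹84.00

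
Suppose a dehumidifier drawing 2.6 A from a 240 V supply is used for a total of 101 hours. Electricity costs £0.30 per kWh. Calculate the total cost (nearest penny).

Power = 2.6 A × 240 V = 624 W = 0.624 kW
Energy = 0.624 kW × 101 h = 63.024 kWh
Cost = 63.024 kWh × £0.30/kWh = £18.91

£18.91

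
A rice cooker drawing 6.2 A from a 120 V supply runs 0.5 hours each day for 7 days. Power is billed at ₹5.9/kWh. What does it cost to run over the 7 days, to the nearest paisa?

₹15.36

Power = 6.2 A × 120 V = 744 W = 0.744 kW
Runtime = 0.5 h/day × 7 days = 3.5 h
Energy = 0.744 kW × 3.5 h = 2.604 kWh
Cost = 2.604 kWh × ₹5.9/kWh = ₹15.36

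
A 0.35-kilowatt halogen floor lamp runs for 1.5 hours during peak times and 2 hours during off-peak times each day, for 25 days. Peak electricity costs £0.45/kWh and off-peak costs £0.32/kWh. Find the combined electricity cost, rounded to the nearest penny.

£11.51

Peak energy = 0.35 kW × 1.5 h × 25 = 13.125 kWh
Off-peak energy = 0.35 kW × 2 h × 25 = 17.5 kWh
Cost = 13.125 × £0.45 + 17.5 × £0.32 = £5.90625 + £5.6 = £11.51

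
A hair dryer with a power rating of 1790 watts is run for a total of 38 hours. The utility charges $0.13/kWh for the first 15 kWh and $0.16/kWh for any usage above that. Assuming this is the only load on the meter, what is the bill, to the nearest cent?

Energy = 1.79 kW × 38 h = 68.02 kWh
Tier 1 (0–15 kWh): 15 × $0.13 = $1.95
Above 15 kWh: 53.02 × $0.16 = $8.4832
Bill = $10.43

$10.43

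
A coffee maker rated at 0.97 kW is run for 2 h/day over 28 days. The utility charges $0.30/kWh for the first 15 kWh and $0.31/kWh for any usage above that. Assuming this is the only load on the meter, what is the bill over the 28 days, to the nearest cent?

Runtime = 2 h/day × 28 days = 56 h
Energy = 0.97 kW × 56 h = 54.32 kWh
Tier 1 (0–15 kWh): 15 × $0.30 = $4.5
Above 15 kWh: 39.32 × $0.31 = $12.1892
Bill = $16.69

$16.69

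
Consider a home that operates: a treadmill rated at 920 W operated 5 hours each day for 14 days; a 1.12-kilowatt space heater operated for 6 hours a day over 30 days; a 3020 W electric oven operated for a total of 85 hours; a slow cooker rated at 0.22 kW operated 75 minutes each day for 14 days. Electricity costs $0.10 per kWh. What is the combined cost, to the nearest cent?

treadmill: Runtime = 5 h/day × 14 days = 70 h
treadmill: 0.92 kW × 70 h = 64.4 kWh
space heater: Runtime = 6 h/day × 30 days = 180 h
space heater: 1.12 kW × 180 h = 201.6 kWh
electric oven: 3.02 kW × 85 h = 256.7 kWh
slow cooker: Runtime = 75 min × 14 = 1050 min = 17.5 h
slow cooker: 0.22 kW × 17.5 h = 3.85 kWh
Total energy = 526.55 kWh
Cost = 526.55 × $0.10 = $52.66

$52.66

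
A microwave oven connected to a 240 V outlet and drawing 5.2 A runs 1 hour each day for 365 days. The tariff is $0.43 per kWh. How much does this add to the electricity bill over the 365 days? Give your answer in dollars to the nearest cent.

$195.87

Power = 5.2 A × 240 V = 1248 W = 1.248 kW
Runtime = 1 h/day × 365 days = 365 h
Energy = 1.248 kW × 365 h = 455.52 kWh
Cost = 455.52 kWh × $0.43/kWh = $195.87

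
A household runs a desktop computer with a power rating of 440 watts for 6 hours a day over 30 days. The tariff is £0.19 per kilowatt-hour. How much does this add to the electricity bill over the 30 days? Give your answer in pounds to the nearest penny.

£15.05

Runtime = 6 h/day × 30 days = 180 h
Energy = 0.44 kW × 180 h = 79.2 kWh
Cost = 79.2 kWh × £0.19/kWh = £15.05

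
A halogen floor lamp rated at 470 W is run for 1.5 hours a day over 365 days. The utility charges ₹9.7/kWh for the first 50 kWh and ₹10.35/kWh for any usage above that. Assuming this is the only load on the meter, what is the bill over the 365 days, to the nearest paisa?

₹2630.81

Runtime = 1.5 h/day × 365 days = 547.5 h
Energy = 0.47 kW × 547.5 h = 257.325 kWh
Tier 1 (0–50 kWh): 50 × ₹9.7 = ₹485
Above 50 kWh: 207.325 × ₹10.35 = ₹2145.81375
Bill = ₹2630.81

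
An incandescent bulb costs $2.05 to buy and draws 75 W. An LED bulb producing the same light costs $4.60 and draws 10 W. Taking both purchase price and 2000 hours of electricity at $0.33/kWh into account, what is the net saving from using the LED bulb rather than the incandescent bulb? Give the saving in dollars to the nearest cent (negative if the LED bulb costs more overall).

incandescent bulb: $2.05 + (75/1000) kW × 2000 h × $0.33 = $2.05 + $49.5 = $51.55
LED bulb: $4.60 + (10/1000) kW × 2000 h × $0.33 = $4.60 + $6.6 = $11.2
Saving = $51.55 − $11.2 = $40.35

$40.35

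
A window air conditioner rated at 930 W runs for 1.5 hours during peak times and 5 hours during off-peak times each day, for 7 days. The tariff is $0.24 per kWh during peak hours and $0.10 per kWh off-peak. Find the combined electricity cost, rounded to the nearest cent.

$5.60

Peak energy = 0.93 kW × 1.5 h × 7 = 9.765 kWh
Off-peak energy = 0.93 kW × 5 h × 7 = 32.55 kWh
Cost = 9.765 × $0.24 + 32.55 × $0.10 = $2.3436 + $3.255 = $5.60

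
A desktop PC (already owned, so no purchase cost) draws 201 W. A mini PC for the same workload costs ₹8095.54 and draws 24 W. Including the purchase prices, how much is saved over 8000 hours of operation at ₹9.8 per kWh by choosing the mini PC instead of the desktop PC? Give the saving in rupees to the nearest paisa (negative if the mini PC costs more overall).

₹5781.26

desktop PC: ₹0.00 + (201/1000) kW × 8000 h × ₹9.8 = ₹0.00 + ₹15758.4 = ₹15758.4
mini PC: ₹8095.54 + (24/1000) kW × 8000 h × ₹9.8 = ₹8095.54 + ₹1881.6 = ₹9977.14
Saving = ₹15758.4 − ₹9977.14 = ₹5781.26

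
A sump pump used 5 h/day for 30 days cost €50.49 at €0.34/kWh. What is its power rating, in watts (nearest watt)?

Energy = €50.49 ÷ €0.34/kWh = 148.5 kWh
Runtime = 5 h/day × 30 days = 150 h
Power = 148.5 kWh ÷ 150 h = 0.99 kW = 990 W

990 W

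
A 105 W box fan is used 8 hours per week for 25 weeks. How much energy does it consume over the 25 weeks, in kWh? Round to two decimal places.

Runtime = 8 h/week × 25 weeks = 200 h
Energy = 0.105 kW × 200 h = 21 kWh

21.00 kWh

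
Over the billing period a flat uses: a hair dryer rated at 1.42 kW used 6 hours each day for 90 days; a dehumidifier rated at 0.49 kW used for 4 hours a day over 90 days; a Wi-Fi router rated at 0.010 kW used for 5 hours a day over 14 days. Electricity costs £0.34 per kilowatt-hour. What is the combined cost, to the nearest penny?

hair dryer: Runtime = 6 h/day × 90 days = 540 h
hair dryer: 1.42 kW × 540 h = 766.8 kWh
dehumidifier: Runtime = 4 h/day × 90 days = 360 h
dehumidifier: 0.49 kW × 360 h = 176.4 kWh
Wi-Fi router: Runtime = 5 h/day × 14 days = 70 h
Wi-Fi router: 0.01 kW × 70 h = 0.7 kWh
Total energy = 943.9 kWh
Cost = 943.9 × £0.34 = £320.93

£320.93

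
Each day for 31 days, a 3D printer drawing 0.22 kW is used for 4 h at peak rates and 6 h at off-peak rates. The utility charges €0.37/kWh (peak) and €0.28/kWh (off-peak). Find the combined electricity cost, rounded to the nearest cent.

Peak energy = 0.22 kW × 4 h × 31 = 27.28 kWh
Off-peak energy = 0.22 kW × 6 h × 31 = 40.92 kWh
Cost = 27.28 × €0.37 + 40.92 × €0.28 = €10.0936 + €11.4576 = €21.55

€21.55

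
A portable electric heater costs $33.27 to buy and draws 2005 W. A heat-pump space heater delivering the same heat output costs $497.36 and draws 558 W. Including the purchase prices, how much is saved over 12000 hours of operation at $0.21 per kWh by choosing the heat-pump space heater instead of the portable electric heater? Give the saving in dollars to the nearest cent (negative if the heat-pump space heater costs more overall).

portable electric heater: $33.27 + (2005/1000) kW × 12000 h × $0.21 = $33.27 + $5052.6 = $5085.87
heat-pump space heater: $497.36 + (558/1000) kW × 12000 h × $0.21 = $497.36 + $1406.16 = $1903.52
Saving = $5085.87 − $1903.52 = $3182.35

$3182.35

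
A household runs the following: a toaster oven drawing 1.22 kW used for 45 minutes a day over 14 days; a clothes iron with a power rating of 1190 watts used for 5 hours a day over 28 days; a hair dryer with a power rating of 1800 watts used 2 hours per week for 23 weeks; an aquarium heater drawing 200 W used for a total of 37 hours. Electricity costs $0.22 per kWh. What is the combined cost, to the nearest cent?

toaster oven: Runtime = 45 min × 14 = 630 min = 10.5 h
toaster oven: 1.22 kW × 10.5 h = 12.81 kWh
clothes iron: Runtime = 5 h/day × 28 days = 140 h
clothes iron: 1.19 kW × 140 h = 166.6 kWh
hair dryer: Runtime = 2 h/week × 23 weeks = 46 h
hair dryer: 1.8 kW × 46 h = 82.8 kWh
aquarium heater: 0.2 kW × 37 h = 7.4 kWh
Total energy = 269.61 kWh
Cost = 269.61 × $0.22 = $59.31

$59.31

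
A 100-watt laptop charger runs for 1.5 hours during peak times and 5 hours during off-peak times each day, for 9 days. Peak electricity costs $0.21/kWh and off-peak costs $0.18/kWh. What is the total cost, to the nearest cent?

Peak energy = 0.1 kW × 1.5 h × 9 = 1.35 kWh
Off-peak energy = 0.1 kW × 5 h × 9 = 4.5 kWh
Cost = 1.35 × $0.21 + 4.5 × $0.18 = $0.2835 + $0.81 = $1.09

$1.09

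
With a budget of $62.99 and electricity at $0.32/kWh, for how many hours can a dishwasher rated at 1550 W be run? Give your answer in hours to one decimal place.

127.0 h

Energy available = $62.99 ÷ $0.32/kWh = 196.8438 kWh
Hours = 196.8438 kWh ÷ 1.55 kW = 127.0 h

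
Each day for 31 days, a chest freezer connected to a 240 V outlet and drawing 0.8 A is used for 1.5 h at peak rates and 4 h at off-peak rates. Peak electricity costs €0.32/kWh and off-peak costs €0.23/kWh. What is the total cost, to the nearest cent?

Power = 0.8 A × 240 V = 192 W = 0.192 kW
Peak energy = 0.192 kW × 1.5 h × 31 = 8.928 kWh
Off-peak energy = 0.192 kW × 4 h × 31 = 23.808 kWh
Cost = 8.928 × €0.32 + 23.808 × €0.23 = €2.85696 + €5.47584 = €8.33

€8.33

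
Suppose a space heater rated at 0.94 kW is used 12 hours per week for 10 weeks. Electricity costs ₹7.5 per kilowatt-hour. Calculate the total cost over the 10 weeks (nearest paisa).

₹846.00

Runtime = 12 h/week × 10 weeks = 120 h
Energy = 0.94 kW × 120 h = 112.8 kWh
Cost = 112.8 kWh × ₹7.5/kWh = ₹846.00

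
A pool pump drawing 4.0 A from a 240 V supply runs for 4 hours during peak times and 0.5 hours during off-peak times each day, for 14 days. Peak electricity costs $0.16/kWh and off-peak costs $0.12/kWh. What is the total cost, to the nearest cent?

Power = 4.0 A × 240 V = 960 W = 0.96 kW
Peak energy = 0.96 kW × 4 h × 14 = 53.76 kWh
Off-peak energy = 0.96 kW × 0.5 h × 14 = 6.72 kWh
Cost = 53.76 × $0.16 + 6.72 × $0.12 = $8.6016 + $0.8064 = $9.41

$9.41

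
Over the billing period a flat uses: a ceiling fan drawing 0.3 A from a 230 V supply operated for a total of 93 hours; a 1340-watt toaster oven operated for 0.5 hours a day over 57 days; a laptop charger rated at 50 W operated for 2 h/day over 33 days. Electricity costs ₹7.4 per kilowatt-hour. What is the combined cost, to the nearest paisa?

ceiling fan: Power = 0.3 A × 230 V = 69 W = 0.069 kW
ceiling fan: 0.069 kW × 93 h = 6.417 kWh
toaster oven: Runtime = 0.5 h/day × 57 days = 28.5 h
toaster oven: 1.34 kW × 28.5 h = 38.19 kWh
laptop charger: Runtime = 2 h/day × 33 days = 66 h
laptop charger: 0.05 kW × 66 h = 3.3 kWh
Total energy = 47.907 kWh
Cost = 47.907 × ₹7.4 = ₹354.51

₹354.51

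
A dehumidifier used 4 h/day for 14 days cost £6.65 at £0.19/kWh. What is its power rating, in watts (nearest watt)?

Energy = £6.65 ÷ £0.19/kWh = 35 kWh
Runtime = 4 h/day × 14 days = 56 h
Power = 35 kWh ÷ 56 h = 0.625 kW = 625 W

625 W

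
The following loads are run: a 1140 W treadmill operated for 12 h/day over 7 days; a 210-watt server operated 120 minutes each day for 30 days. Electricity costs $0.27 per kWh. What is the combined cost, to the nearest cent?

$29.26

treadmill: Runtime = 12 h/day × 7 days = 84 h
treadmill: 1.14 kW × 84 h = 95.76 kWh
server: Runtime = 120 min × 30 = 3600 min = 60 h
server: 0.21 kW × 60 h = 12.6 kWh
Total energy = 108.36 kWh
Cost = 108.36 × $0.27 = $29.26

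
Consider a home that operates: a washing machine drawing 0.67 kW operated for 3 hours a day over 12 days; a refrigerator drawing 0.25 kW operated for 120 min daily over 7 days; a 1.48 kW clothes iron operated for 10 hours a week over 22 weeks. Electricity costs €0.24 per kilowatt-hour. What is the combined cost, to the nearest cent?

washing machine: Runtime = 3 h/day × 12 days = 36 h
washing machine: 0.67 kW × 36 h = 24.12 kWh
refrigerator: Runtime = 120 min × 7 = 840 min = 14 h
refrigerator: 0.25 kW × 14 h = 3.5 kWh
clothes iron: Runtime = 10 h/week × 22 weeks = 220 h
clothes iron: 1.48 kW × 220 h = 325.6 kWh
Total energy = 353.22 kWh
Cost = 353.22 × €0.24 = €84.77

€84.77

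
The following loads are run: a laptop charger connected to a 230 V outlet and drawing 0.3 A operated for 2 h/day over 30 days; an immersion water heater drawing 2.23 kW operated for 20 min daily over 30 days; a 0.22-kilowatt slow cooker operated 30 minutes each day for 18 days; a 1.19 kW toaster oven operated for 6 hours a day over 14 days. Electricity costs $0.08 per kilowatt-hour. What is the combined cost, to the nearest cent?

$10.27

laptop charger: Power = 0.3 A × 230 V = 69 W = 0.069 kW
laptop charger: Runtime = 2 h/day × 30 days = 60 h
laptop charger: 0.069 kW × 60 h = 4.14 kWh
immersion water heater: Runtime = 20 min × 30 = 600 min = 10 h
immersion water heater: 2.23 kW × 10 h = 22.3 kWh
slow cooker: Runtime = 30 min × 18 = 540 min = 9 h
slow cooker: 0.22 kW × 9 h = 1.98 kWh
toaster oven: Runtime = 6 h/day × 14 days = 84 h
toaster oven: 1.19 kW × 84 h = 99.96 kWh
Total energy = 128.38 kWh
Cost = 128.38 × $0.08 = $10.27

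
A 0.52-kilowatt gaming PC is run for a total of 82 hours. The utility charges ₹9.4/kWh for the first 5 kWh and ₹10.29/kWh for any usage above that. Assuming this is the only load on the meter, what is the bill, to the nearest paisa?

₹434.32

Energy = 0.52 kW × 82 h = 42.64 kWh
Tier 1 (0–5 kWh): 5 × ₹9.4 = ₹47
Above 5 kWh: 37.64 × ₹10.29 = ₹387.3156
Bill = ₹434.32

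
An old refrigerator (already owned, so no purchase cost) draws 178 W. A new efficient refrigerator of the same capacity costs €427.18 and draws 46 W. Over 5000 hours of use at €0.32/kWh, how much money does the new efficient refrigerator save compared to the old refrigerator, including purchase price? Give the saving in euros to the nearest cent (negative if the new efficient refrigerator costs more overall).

old refrigerator: €0.00 + (178/1000) kW × 5000 h × €0.32 = €0.00 + €284.8 = €284.8
new efficient refrigerator: €427.18 + (46/1000) kW × 5000 h × €0.32 = €427.18 + €73.6 = €500.78
Saving = €284.8 − €500.78 = −€215.98

-€215.98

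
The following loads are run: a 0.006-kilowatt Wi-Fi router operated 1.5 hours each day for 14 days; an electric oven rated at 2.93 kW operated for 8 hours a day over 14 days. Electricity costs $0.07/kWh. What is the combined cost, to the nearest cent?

$22.98

Wi-Fi router: Runtime = 1.5 h/day × 14 days = 21 h
Wi-Fi router: 0.006 kW × 21 h = 0.126 kWh
electric oven: Runtime = 8 h/day × 14 days = 112 h
electric oven: 2.93 kW × 112 h = 328.16 kWh
Total energy = 328.286 kWh
Cost = 328.286 × $0.07 = $22.98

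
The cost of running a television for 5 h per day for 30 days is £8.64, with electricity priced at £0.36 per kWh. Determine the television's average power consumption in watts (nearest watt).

160 W

Energy = £8.64 ÷ £0.36/kWh = 24 kWh
Runtime = 5 h/day × 30 days = 150 h
Power = 24 kWh ÷ 150 h = 0.16 kW = 160 W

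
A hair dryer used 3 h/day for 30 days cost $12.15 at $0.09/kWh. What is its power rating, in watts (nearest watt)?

1500 W

Energy = $12.15 ÷ $0.09/kWh = 135 kWh
Runtime = 3 h/day × 30 days = 90 h
Power = 135 kWh ÷ 90 h = 1.5 kW = 1500 W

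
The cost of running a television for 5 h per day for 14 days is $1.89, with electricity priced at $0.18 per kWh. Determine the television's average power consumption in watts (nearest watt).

150 W

Energy = $1.89 ÷ $0.18/kWh = 10.5 kWh
Runtime = 5 h/day × 14 days = 70 h
Power = 10.5 kWh ÷ 70 h = 0.15 kW = 150 W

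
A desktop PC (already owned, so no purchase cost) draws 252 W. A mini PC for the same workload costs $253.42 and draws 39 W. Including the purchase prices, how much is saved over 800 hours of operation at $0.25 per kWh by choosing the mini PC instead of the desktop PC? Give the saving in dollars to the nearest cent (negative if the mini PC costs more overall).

-$210.82

desktop PC: $0.00 + (252/1000) kW × 800 h × $0.25 = $0.00 + $50.4 = $50.4
mini PC: $253.42 + (39/1000) kW × 800 h × $0.25 = $253.42 + $7.8 = $261.22
Saving = $50.4 − $261.22 = −$210.82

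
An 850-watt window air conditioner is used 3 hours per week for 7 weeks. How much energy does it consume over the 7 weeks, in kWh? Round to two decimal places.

Runtime = 3 h/week × 7 weeks = 21 h
Energy = 0.85 kW × 21 h = 17.85 kWh

17.85 kWh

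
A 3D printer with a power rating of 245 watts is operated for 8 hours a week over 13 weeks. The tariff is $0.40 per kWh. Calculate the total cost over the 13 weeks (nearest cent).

$10.19

Runtime = 8 h/week × 13 weeks = 104 h
Energy = 0.245 kW × 104 h = 25.48 kWh
Cost = 25.48 kWh × $0.40/kWh = $10.19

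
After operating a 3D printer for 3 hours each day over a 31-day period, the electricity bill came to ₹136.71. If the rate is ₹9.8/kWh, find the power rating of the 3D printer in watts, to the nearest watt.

Energy = ₹136.71 ÷ ₹9.8/kWh = 13.95 kWh
Runtime = 3 h/day × 31 days = 93 h
Power = 13.95 kWh ÷ 93 h = 0.15 kW = 150 W

150 W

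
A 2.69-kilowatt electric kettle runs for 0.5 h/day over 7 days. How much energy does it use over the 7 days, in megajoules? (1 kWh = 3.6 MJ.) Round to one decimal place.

33.9 MJ

Runtime = 0.5 h/day × 7 days = 3.5 h
Energy = 2.69 kW × 3.5 h = 9.415 kWh
= 9.415 × 3.6 MJ = 33.9 MJ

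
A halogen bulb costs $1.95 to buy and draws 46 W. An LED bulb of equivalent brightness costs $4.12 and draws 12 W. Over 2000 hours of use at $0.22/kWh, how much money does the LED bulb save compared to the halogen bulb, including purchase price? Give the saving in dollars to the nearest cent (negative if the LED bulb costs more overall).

$12.79

halogen bulb: $1.95 + (46/1000) kW × 2000 h × $0.22 = $1.95 + $20.24 = $22.19
LED bulb: $4.12 + (12/1000) kW × 2000 h × $0.22 = $4.12 + $5.28 = $9.4
Saving = $22.19 − $9.4 = $12.79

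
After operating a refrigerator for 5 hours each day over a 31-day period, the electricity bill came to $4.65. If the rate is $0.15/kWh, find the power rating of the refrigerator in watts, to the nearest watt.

200 W

Energy = $4.65 ÷ $0.15/kWh = 31 kWh
Runtime = 5 h/day × 31 days = 155 h
Power = 31 kWh ÷ 155 h = 0.2 kW = 200 W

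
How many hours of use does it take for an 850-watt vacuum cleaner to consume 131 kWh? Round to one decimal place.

154.1 h

Hours = 131 kWh ÷ 0.85 kW = 154.1 h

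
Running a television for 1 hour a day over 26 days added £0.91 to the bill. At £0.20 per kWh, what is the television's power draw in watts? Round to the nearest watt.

Energy = £0.91 ÷ £0.20/kWh = 4.55 kWh
Runtime = 1 h/day × 26 days = 26 h
Power = 4.55 kWh ÷ 26 h = 0.175 kW = 175 W

175 W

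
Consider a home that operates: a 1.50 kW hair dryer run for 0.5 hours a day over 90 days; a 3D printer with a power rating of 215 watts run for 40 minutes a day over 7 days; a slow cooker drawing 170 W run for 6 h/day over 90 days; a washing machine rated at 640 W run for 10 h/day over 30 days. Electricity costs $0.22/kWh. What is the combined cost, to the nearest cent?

$77.51

hair dryer: Runtime = 0.5 h/day × 90 days = 45 h
hair dryer: 1.5 kW × 45 h = 67.5 kWh
3D printer: Runtime = 40 min × 7 = 280 min = 4.666666… h
3D printer: 0.215 kW × 4.666666… h = 1.003333… kWh
slow cooker: Runtime = 6 h/day × 90 days = 540 h
slow cooker: 0.17 kW × 540 h = 91.8 kWh
washing machine: Runtime = 10 h/day × 30 days = 300 h
washing machine: 0.64 kW × 300 h = 192 kWh
Total energy = 352.303333… kWh
Cost = 352.303333… × $0.22 = $77.51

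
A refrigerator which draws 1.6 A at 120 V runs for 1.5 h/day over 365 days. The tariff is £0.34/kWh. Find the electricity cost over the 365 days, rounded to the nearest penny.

Power = 1.6 A × 120 V = 192 W = 0.192 kW
Runtime = 1.5 h/day × 365 days = 547.5 h
Energy = 0.192 kW × 547.5 h = 105.12 kWh
Cost = 105.12 kWh × £0.34/kWh = £35.74

£35.74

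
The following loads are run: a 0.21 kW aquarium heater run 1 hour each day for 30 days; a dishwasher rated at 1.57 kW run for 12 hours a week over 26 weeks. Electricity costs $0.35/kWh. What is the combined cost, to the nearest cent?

$173.65

aquarium heater: Runtime = 1 h/day × 30 days = 30 h
aquarium heater: 0.21 kW × 30 h = 6.3 kWh
dishwasher: Runtime = 12 h/week × 26 weeks = 312 h
dishwasher: 1.57 kW × 312 h = 489.84 kWh
Total energy = 496.14 kWh
Cost = 496.14 × $0.35 = $173.65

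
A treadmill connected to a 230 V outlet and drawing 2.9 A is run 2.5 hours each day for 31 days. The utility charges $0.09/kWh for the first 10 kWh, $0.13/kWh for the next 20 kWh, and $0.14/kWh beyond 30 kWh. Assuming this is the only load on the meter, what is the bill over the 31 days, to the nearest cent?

Power = 2.9 A × 230 V = 667 W = 0.667 kW
Runtime = 2.5 h/day × 31 days = 77.5 h
Energy = 0.667 kW × 77.5 h = 51.6925 kWh
Tier 1 (0–10 kWh): 10 × $0.09 = $0.9
Tier 2 (10–30 kWh): 20 × $0.13 = $2.6
Above 30 kWh: 21.6925 × $0.14 = $3.03695
Bill = $6.54

$6.54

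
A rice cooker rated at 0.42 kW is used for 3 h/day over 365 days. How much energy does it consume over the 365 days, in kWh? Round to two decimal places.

Runtime = 3 h/day × 365 days = 1095 h
Energy = 0.42 kW × 1095 h = 459.9 kWh

459.90 kWh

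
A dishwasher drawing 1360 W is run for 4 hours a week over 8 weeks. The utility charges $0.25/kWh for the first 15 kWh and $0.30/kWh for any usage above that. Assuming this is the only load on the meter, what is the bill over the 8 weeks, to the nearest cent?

Runtime = 4 h/week × 8 weeks = 32 h
Energy = 1.36 kW × 32 h = 43.52 kWh
Tier 1 (0–15 kWh): 15 × $0.25 = $3.75
Above 15 kWh: 28.52 × $0.30 = $8.556
Bill = $12.31

$12.31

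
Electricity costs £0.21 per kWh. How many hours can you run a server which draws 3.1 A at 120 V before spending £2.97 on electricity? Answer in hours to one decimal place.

Power = 3.1 A × 120 V = 372 W = 0.372 kW
Energy available = £2.97 ÷ £0.21/kWh = 14.1429 kWh
Hours = 14.1429 kWh ÷ 0.372 kW = 38.0 h

38.0 h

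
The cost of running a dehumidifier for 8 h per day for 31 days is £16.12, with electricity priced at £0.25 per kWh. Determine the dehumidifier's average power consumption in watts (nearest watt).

Energy = £16.12 ÷ £0.25/kWh = 64.48 kWh
Runtime = 8 h/day × 31 days = 248 h
Power = 64.48 kWh ÷ 248 h = 0.26 kW = 260 W

260 W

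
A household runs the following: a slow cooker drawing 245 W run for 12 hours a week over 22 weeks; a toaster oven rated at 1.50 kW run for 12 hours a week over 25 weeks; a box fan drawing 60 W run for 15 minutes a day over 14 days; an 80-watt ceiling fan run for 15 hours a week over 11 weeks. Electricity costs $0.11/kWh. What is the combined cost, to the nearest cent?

slow cooker: Runtime = 12 h/week × 22 weeks = 264 h
slow cooker: 0.245 kW × 264 h = 64.68 kWh
toaster oven: Runtime = 12 h/week × 25 weeks = 300 h
toaster oven: 1.5 kW × 300 h = 450 kWh
box fan: Runtime = 15 min × 14 = 210 min = 3.5 h
box fan: 0.06 kW × 3.5 h = 0.21 kWh
ceiling fan: Runtime = 15 h/week × 11 weeks = 165 h
ceiling fan: 0.08 kW × 165 h = 13.2 kWh
Total energy = 528.09 kWh
Cost = 528.09 × $0.11 = $58.09

$58.09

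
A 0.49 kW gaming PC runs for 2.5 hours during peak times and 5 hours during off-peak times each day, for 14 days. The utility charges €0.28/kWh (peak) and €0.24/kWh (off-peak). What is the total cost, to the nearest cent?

Peak energy = 0.49 kW × 2.5 h × 14 = 17.15 kWh
Off-peak energy = 0.49 kW × 5 h × 14 = 34.3 kWh
Cost = 17.15 × €0.28 + 34.3 × €0.24 = €4.802 + €8.232 = €13.03

€13.03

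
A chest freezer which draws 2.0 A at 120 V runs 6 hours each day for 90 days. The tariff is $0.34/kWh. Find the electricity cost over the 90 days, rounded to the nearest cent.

$44.06

Power = 2.0 A × 120 V = 240 W = 0.24 kW
Runtime = 6 h/day × 90 days = 540 h
Energy = 0.24 kW × 540 h = 129.6 kWh
Cost = 129.6 kWh × $0.34/kWh = $44.06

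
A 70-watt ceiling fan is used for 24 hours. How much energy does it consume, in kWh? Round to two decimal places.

Energy = 0.07 kW × 24 h = 1.68 kWh

1.68 kWh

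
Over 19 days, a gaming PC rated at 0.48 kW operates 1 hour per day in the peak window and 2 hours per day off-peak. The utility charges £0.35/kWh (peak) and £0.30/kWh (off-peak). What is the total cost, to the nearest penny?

Peak energy = 0.48 kW × 1 h × 19 = 9.12 kWh
Off-peak energy = 0.48 kW × 2 h × 19 = 18.24 kWh
Cost = 9.12 × £0.35 + 18.24 × £0.30 = £3.192 + £5.472 = £8.66

£8.66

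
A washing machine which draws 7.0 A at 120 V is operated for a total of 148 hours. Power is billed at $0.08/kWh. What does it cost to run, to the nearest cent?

$9.95

Power = 7.0 A × 120 V = 840 W = 0.84 kW
Energy = 0.84 kW × 148 h = 124.32 kWh
Cost = 124.32 kWh × $0.08/kWh = $9.95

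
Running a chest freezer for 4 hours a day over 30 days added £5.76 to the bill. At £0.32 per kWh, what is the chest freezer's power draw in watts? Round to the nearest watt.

Energy = £5.76 ÷ £0.32/kWh = 18 kWh
Runtime = 4 h/day × 30 days = 120 h
Power = 18 kWh ÷ 120 h = 0.15 kW = 150 W

150 W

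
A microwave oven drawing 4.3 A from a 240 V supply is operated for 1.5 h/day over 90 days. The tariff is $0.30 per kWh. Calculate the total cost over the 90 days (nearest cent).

$41.80

Power = 4.3 A × 240 V = 1032 W = 1.032 kW
Runtime = 1.5 h/day × 90 days = 135 h
Energy = 1.032 kW × 135 h = 139.32 kWh
Cost = 139.32 kWh × $0.30/kWh = $41.80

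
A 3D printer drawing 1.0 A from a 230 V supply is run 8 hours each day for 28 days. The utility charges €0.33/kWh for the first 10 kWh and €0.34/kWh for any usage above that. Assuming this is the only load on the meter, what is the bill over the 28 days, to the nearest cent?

€17.42

Power = 1.0 A × 230 V = 230 W = 0.23 kW
Runtime = 8 h/day × 28 days = 224 h
Energy = 0.23 kW × 224 h = 51.52 kWh
Tier 1 (0–10 kWh): 10 × €0.33 = €3.3
Above 10 kWh: 41.52 × €0.34 = €14.1168
Bill = €17.42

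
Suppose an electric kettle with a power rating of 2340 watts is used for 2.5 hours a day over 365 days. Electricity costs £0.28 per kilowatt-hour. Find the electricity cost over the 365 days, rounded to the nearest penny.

Runtime = 2.5 h/day × 365 days = 912.5 h
Energy = 2.34 kW × 912.5 h = 2135.25 kWh
Cost = 2135.25 kWh × £0.28/kWh = £597.87

£597.87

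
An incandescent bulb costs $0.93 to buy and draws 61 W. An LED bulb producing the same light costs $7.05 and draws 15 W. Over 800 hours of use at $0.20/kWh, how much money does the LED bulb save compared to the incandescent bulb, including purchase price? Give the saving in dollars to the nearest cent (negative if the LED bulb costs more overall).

incandescent bulb: $0.93 + (61/1000) kW × 800 h × $0.20 = $0.93 + $9.76 = $10.69
LED bulb: $7.05 + (15/1000) kW × 800 h × $0.20 = $7.05 + $2.4 = $9.45
Saving = $10.69 − $9.45 = $1.24

$1.24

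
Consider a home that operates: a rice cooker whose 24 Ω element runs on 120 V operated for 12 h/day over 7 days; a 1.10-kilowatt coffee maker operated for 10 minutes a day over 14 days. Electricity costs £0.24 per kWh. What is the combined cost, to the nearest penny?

£12.71

rice cooker: Power = V²/R = 120²/24 = 600 W = 0.6 kW
rice cooker: Runtime = 12 h/day × 7 days = 84 h
rice cooker: 0.6 kW × 84 h = 50.4 kWh
coffee maker: Runtime = 10 min × 14 = 140 min = 2.333333… h
coffee maker: 1.1 kW × 2.333333… h = 2.566666… kWh
Total energy = 52.966666… kWh
Cost = 52.966666… × £0.24 = £12.71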